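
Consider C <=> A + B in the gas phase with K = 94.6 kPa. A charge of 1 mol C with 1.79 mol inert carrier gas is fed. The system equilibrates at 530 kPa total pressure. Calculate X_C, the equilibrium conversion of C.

X = 0.528

Let X = conversion of C (basis 1 mol C); extent of reaction ξ = X.
Moles: n_C = 1 − X; n_A = X; n_B = X; n_I = 1.79 (inert).
Summing: n_T = 2.79 + X.
With p_i = (n_i/n_T)P, K = p_A p_B / (p_C).
Equating to 94.6 kPa and solving on 0 < X < 1: X = 0.528.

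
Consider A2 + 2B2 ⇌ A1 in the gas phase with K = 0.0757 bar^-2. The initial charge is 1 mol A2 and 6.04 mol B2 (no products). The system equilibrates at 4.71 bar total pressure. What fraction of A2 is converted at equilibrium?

Basis: 1 mol A2 initially; let X = conversion of A2. Extent ξ = X.
Mole table: n_A2 = 1 − X; n_B2 = 6.04 − 2X; n_A1 = X.
Summing: n_T = 7.04 − 2X.
y_i = n_i/n_T, p_i = y_i·P. K = p_A1 / (p_A2 p_B2^2).
Equating to 0.0757 bar^-2 and solving on 0 < X < 1: X = 0.538.

X = 0.538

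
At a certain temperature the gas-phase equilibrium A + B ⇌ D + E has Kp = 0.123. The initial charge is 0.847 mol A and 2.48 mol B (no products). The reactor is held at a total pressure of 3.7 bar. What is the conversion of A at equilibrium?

X = 0.422

Basis: 0.847 mol A initially; let X = conversion of A. Extent ξ = 0.847X.
Mole table: n_A = 0.847 − 0.847X; n_B = 2.48 − 0.847X; n_D = 0.847X; n_E = 0.847X.
Since Δν = 0, n_T = 3.33 throughout.
y_i = n_i/n_T, p_i = y_i·P. Kp = p_D p_E / (p_A p_B).
This yields a degree-2 equation in X; solving on (0,1), X = 0.422.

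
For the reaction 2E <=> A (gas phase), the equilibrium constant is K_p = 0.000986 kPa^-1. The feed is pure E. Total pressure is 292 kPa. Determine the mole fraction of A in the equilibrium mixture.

Let X = conversion of E (basis 1 mol E); extent of reaction ξ = 0.5X.
Species balance: n_E = 1 − X; n_A = 0.5X.
Total moles n_T = 1 − 0.5X.
y_i = n_i/n_T, p_i = y_i·P. K_p = p_A / (p_E^2).
Setting this equal to 0.000986 kPa^-1 and taking the physical root (0 < X < 1) gives X = 0.318.
Then n_A = 0.159, n_T = 0.841, so y_A = 0.189.

y_A = 0.189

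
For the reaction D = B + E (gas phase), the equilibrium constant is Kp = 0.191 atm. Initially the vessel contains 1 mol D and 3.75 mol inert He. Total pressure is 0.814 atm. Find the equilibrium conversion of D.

X = 0.658

Take 1 mol D as basis and let X be its fractional conversion, so ξ = X.
Mole table: n_D = 1 − X; n_B = X; n_E = X; n_I = 3.75 (inert).
Summing: n_T = 4.75 + X.
With p_i = (n_i/n_T)P, Kp = p_B p_E / (p_D).
Setting this equal to 0.191 atm and taking the physical root (0 < X < 1) gives X = 0.658.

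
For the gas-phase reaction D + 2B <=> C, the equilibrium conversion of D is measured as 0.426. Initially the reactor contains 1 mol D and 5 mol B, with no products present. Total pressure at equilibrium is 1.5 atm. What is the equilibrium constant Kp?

Kp = 0.508 atm^-2

Basis: 1 mol D initially; let X = conversion of D. Extent ξ = X.
At extent ξ: n_D = 1 − X; n_B = 5 − 2X; n_C = X.
Total moles n_T = 6 − 2X.
At X = 0.426: n_D = 0.574, n_B = 4.15, n_C = 0.426, n_T = 5.15.
p_i = (n_i/n_T)·P. Kp = p_C / (p_D p_B^2) = 0.508 atm^-2.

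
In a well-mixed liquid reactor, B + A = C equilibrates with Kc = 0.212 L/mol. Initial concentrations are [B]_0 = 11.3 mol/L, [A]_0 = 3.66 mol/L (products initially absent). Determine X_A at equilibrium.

Let X = conversion of A; extent ξ = 3.66·X mol/L.
Concentrations: [B] = 11.3 − 3.66X; [A] = 3.66 − 3.66X; [C] = 3.66X.
Kc = [C] / ([B] [A]).
This equals 0.212 at X = 0.654 (the root in 0 < X < 1).

X = 0.654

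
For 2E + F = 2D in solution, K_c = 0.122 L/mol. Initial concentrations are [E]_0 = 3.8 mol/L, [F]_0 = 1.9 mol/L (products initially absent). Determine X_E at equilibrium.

Let X = conversion of E; extent ξ = 3.8X/2 mol/L.
Concentrations: [E] = 3.8 − 3.8X; [F] = 1.9 − 1.9X; [D] = 3.8X.
K_c = [D]^2 / ([E]^2 [F]).
Setting equal to 0.122 and solving for X on (0,1) gives X = 0.289.

X = 0.289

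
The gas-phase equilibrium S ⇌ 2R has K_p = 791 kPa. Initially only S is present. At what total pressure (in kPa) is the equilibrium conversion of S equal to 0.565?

P = 422 kPa

Let X = conversion of S (basis 1 mol S); extent of reaction ξ = X.
Moles: n_S = 1 − X; n_R = 2X.
n_T = Σnᵢ = 1 + X.
K_p = p_R^2 / (p_S) with p_i = (n_i/n_T)·P.
At X = 0.565: the mole-fraction product g(X) = Π y_i^ν_i = 1.876. Since K_p = g(X)·P^{1}, P = (K_p/g)^(1/1) = (791/1.876)^(1/1) = 422 kPa.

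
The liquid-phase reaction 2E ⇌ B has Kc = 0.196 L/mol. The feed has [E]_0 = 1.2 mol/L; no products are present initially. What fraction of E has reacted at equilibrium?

Let X = conversion of E; extent ξ = 1.2X/2 mol/L.
Concentrations: [E] = 1.2 − 1.2X; [B] = 0.6X.
Kc = [B] / ([E]^2).
Equating to 0.196 L/mol: the physical root is X = 0.259.

X = 0.259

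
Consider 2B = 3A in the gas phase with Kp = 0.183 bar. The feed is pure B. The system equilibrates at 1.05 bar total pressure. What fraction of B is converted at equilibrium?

Take 1 mol B as basis and let X be its fractional conversion, so ξ = 0.5X.
At extent ξ: n_B = 1 − X; n_A = 1.5X.
n_T = Σnᵢ = 1 + 0.5X.
y_i = n_i/n_T, p_i = y_i·P. Kp = p_A^3 / (p_B^2).
Equating to 0.183 bar and solving on 0 < X < 1: X = 0.306.

X = 0.306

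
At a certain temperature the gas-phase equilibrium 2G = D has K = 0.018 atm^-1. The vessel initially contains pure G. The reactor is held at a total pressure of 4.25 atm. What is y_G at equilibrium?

Basis: 1 mol G initially; let X = conversion of G. Extent ξ = 0.5X.
At extent ξ: n_G = 1 − X; n_D = 0.5X.
Summing: n_T = 1 − 0.5X.
With p_i = (n_i/n_T)P, K = p_D / (p_G^2).
Setting this equal to 0.018 atm^-1 and taking the physical root (0 < X < 1) gives X = 0.125.
Then n_G = 0.875, n_T = 0.938, so y_G = 0.933.

y_G = 0.933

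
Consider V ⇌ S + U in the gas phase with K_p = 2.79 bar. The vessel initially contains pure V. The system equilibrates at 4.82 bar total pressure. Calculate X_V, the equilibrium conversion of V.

Basis: 1 mol V initially; let X = conversion of V. Extent ξ = X.
Moles: n_V = 1 − X; n_S = X; n_U = X.
n_T = Σnᵢ = 1 + X.
y_i = n_i/n_T, p_i = y_i·P. K_p = p_S p_U / (p_V).
Substituting and setting equal to 2.79 bar gives a polynomial in X; the root in (0,1) is X = 0.605.

X = 0.605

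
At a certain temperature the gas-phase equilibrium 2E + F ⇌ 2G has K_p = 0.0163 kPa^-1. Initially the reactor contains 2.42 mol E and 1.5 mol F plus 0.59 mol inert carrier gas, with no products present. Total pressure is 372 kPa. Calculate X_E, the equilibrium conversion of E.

X = 0.536

Let X = conversion of E (basis 2.42 mol E); extent of reaction ξ = 1.21X.
Moles: n_E = 2.42 − 2.42X; n_F = 1.5 − 1.21X; n_G = 2.42X; n_I = 0.59 (inert).
Total moles n_T = 4.51 − 1.21X.
Mole fractions y_i = n_i/n_T; K_p = p_G^2 / (p_E^2 p_F) with p_i = y_i·P.
Substituting and setting equal to 0.0163 kPa^-1 gives a polynomial in X; the root in (0,1) is X = 0.536.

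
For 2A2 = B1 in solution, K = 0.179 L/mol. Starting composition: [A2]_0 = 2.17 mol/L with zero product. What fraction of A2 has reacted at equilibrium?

X = 0.339

Let X = conversion of A2; extent ξ = 2.17X/2 mol/L.
Concentrations: [A2] = 2.17 − 2.17X; [B1] = 1.08X.
K = [B1] / ([A2]^2).
Equating to 0.179 L/mol: the physical root is X = 0.339.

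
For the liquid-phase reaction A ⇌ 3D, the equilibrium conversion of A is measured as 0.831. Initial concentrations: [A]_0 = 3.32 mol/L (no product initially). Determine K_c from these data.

K_c = 1.01e+03 (mol/L)^2

Let X = conversion of A.
Concentrations: [A] = 3.32 − 3.32X; [D] = 9.96X.
At X = 0.831: [A] = 0.561, [D] = 8.28.
K_c = [D]^3 / ([A]) = 1.01e+03 (mol/L)^2.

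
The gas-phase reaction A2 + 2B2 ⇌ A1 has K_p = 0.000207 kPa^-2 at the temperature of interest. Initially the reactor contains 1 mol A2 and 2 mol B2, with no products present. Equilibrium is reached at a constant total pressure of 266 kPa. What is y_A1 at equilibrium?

y_A1 = 0.421

Basis: 1 mol A2 initially; let X = conversion of A2. Extent ξ = X.
Mole table: n_A2 = 1 − X; n_B2 = 2 − 2X; n_A1 = X.
Summing: n_T = 3 − 2X.
y_i = n_i/n_T, p_i = y_i·P. K_p = p_A1 / (p_A2 p_B2^2).
This yields a degree-3 equation in X; solving on (0,1), X = 0.686.
Then n_A1 = 0.686, n_T = 1.63, so y_A1 = 0.421.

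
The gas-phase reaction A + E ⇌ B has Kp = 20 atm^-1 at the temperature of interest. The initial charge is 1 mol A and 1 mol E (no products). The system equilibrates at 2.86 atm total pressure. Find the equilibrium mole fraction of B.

Basis: 1 mol A initially; let X = conversion of A. Extent ξ = X.
Moles: n_A = 1 − X; n_E = 1 − X; n_B = X.
n_T = Σnᵢ = 2 − X.
Mole fractions y_i = n_i/n_T; Kp = p_B / (p_A p_E) with p_i = y_i·P.
Equating to 20 atm^-1 and solving on 0 < X < 1: X = 0.869.
Then n_B = 0.869, n_T = 1.13, so y_B = 0.768.

y_B = 0.768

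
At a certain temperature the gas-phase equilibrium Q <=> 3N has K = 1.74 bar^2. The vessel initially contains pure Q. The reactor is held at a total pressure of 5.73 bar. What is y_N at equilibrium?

y_N = 0.329

Take 1 mol Q as basis and let X be its fractional conversion, so ξ = X.
Species balance: n_Q = 1 − X; n_N = 3X.
n_T = Σnᵢ = 1 + 2X.
With p_i = (n_i/n_T)P, K = p_N^3 / (p_Q).
Substituting and setting equal to 1.74 bar^2 gives a polynomial in X; the root in (0,1) is X = 0.140.
Then n_N = 0.421, n_T = 1.28, so y_N = 0.329.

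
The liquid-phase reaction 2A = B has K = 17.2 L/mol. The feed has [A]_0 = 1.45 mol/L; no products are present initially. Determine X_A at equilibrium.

X = 0.868

Let X = conversion of A; extent ξ = 1.45X/2 mol/L.
Concentrations: [A] = 1.45 − 1.45X; [B] = 0.725X.
K = [B] / ([A]^2).
Solving K = 17.2 for X ∈ (0,1): X = 0.868.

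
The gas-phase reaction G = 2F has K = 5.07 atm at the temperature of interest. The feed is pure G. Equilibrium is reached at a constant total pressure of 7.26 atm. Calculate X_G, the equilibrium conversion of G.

Basis: 1 mol G initially; let X = conversion of G. Extent ξ = X.
At extent ξ: n_G = 1 − X; n_F = 2X.
Summing: n_T = 1 + X.
Mole fractions y_i = n_i/n_T; K = p_F^2 / (p_G) with p_i = y_i·P.
This yields a degree-2 equation in X; solving on (0,1), X = 0.386.

X = 0.386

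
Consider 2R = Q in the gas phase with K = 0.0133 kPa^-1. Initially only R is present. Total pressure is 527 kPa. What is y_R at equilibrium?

Let X = conversion of R (basis 1 mol R); extent of reaction ξ = 0.5X.
At extent ξ: n_R = 1 − X; n_Q = 0.5X.
n_T = Σnᵢ = 1 − 0.5X.
y_i = n_i/n_T, p_i = y_i·P. K = p_Q / (p_R^2).
Substituting and setting equal to 0.0133 kPa^-1 gives a polynomial in X; the root in (0,1) is X = 0.814.
Then n_R = 0.186, n_T = 0.593, so y_R = 0.313.

y_R = 0.313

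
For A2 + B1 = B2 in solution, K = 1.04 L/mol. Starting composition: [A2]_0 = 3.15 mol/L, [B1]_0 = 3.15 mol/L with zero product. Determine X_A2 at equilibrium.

Let X = conversion of A2; extent ξ = 3.15·X mol/L.
Concentrations: [A2] = 3.15 − 3.15X; [B1] = 3.15 − 3.15X; [B2] = 3.15X.
K = [B2] / ([A2] [B1]).
Setting equal to 1.04 and solving for X on (0,1) gives X = 0.579.

X = 0.579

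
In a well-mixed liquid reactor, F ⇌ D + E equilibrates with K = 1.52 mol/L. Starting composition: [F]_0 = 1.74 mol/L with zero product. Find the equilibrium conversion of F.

X = 0.595

Let X = conversion of F; extent ξ = 1.74·X mol/L.
Concentrations: [F] = 1.74 − 1.74X; [D] = 1.74X; [E] = 1.74X.
K = [D] [E] / ([F]).
Equating to 1.52 mol/L: the physical root is X = 0.595.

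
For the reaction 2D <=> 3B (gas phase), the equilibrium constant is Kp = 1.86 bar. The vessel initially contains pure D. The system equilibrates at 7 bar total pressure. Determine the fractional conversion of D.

X = 0.342

Take 1 mol D as basis and let X be its fractional conversion, so ξ = 0.5X.
Species balance: n_D = 1 − X; n_B = 1.5X.
Total moles n_T = 1 + 0.5X.
y_i = n_i/n_T, p_i = y_i·P. Kp = p_B^3 / (p_D^2).
Setting this equal to 1.86 bar and taking the physical root (0 < X < 1) gives X = 0.342.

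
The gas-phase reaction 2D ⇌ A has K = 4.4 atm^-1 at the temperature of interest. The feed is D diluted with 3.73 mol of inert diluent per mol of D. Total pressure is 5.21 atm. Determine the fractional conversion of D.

X = 0.735

Let X = conversion of D (basis 1 mol D); extent of reaction ξ = 0.5X.
Species balance: n_D = 1 − X; n_A = 0.5X; n_I = 3.73 (inert).
Total moles n_T = 4.73 − 0.5X.
Mole fractions y_i = n_i/n_T; K = p_A / (p_D^2) with p_i = y_i·P.
Setting this equal to 4.4 atm^-1 and taking the physical root (0 < X < 1) gives X = 0.735.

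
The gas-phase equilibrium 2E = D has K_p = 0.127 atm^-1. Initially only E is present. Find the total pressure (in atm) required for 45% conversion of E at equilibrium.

Let X = conversion of E (basis 1 mol E); extent of reaction ξ = 0.5X.
At extent ξ: n_E = 1 − X; n_D = 0.5X.
n_T = Σnᵢ = 1 − 0.5X.
K_p = p_D / (p_E^2) with p_i = (n_i/n_T)·P.
At X = 0.45: the mole-fraction product g(X) = Π y_i^ν_i = 0.5764. Since K_p = g(X)·P^{-1}, P = (g/K_p)^(1/1) = (0.5764/0.127)^(1/1) = 4.54 atm.

P = 4.54 atm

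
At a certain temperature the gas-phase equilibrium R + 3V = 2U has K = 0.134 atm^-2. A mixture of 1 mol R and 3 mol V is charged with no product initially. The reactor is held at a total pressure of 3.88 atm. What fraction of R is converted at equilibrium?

X = 0.407

Basis: 1 mol R initially; let X = conversion of R. Extent ξ = X.
Moles: n_R = 1 − X; n_V = 3 − 3X; n_U = 2X.
n_T = Σnᵢ = 4 − 2X.
y_i = n_i/n_T, p_i = y_i·P. K = p_U^2 / (p_R p_V^3).
This yields a degree-4 equation in X; solving on (0,1), X = 0.407.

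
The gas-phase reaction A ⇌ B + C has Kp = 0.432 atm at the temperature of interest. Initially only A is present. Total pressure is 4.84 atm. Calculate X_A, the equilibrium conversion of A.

X = 0.286

Basis: 1 mol A initially; let X = conversion of A. Extent ξ = X.
Moles: n_A = 1 − X; n_B = X; n_C = X.
n_T = Σnᵢ = 1 + X.
With p_i = (n_i/n_T)P, Kp = p_B p_C / (p_A).
Substituting and setting equal to 0.432 atm gives a polynomial in X; the root in (0,1) is X = 0.286.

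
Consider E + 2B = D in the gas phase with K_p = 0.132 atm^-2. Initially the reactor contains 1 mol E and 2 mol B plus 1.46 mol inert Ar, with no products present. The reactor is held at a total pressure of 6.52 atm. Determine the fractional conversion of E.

Let X = conversion of E (basis 1 mol E); extent of reaction ξ = X.
Mole table: n_E = 1 − X; n_B = 2 − 2X; n_D = X; n_I = 1.46 (inert).
Summing: n_T = 4.46 − 2X.
y_i = n_i/n_T, p_i = y_i·P. K_p = p_D / (p_E p_B^2).
Equating to 0.132 atm^-2 and solving on 0 < X < 1: X = 0.384.

X = 0.384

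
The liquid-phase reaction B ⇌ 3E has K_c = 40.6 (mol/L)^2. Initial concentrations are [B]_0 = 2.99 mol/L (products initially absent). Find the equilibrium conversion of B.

X = 0.452

Let X = conversion of B; extent ξ = 2.99·X mol/L.
Concentrations: [B] = 2.99 − 2.99X; [E] = 8.97X.
K_c = [E]^3 / ([B]).
Equating to 40.6 (mol/L)^2: the physical root is X = 0.452.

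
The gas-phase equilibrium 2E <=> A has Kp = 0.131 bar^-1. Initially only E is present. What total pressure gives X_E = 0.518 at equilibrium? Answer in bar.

Basis: 1 mol E initially; let X = conversion of E. Extent ξ = 0.5X.
At extent ξ: n_E = 1 − X; n_A = 0.5X.
Summing: n_T = 1 − 0.5X.
Kp = p_A / (p_E^2) with p_i = (n_i/n_T)·P.
At X = 0.518: the mole-fraction product g(X) = Π y_i^ν_i = 0.8261. Since Kp = g(X)·P^{-1}, P = (g/Kp)^(1/1) = (0.8261/0.131)^(1/1) = 6.31 bar.

P = 6.31 bar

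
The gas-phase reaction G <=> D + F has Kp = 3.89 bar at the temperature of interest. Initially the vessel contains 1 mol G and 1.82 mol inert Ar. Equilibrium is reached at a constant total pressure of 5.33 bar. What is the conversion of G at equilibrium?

X = 0.772

Take 1 mol G as basis and let X be its fractional conversion, so ξ = X.
Moles: n_G = 1 − X; n_D = X; n_F = X; n_I = 1.82 (inert).
Summing: n_T = 2.82 + X.
With p_i = (n_i/n_T)P, Kp = p_D p_F / (p_G).
Equating to 3.89 bar and solving on 0 < X < 1: X = 0.772.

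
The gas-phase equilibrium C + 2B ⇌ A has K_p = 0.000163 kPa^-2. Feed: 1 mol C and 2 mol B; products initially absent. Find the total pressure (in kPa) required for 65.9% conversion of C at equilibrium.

Basis: 1 mol C initially; let X = conversion of C. Extent ξ = X.
Species balance: n_C = 1 − X; n_B = 2 − 2X; n_A = X.
Total moles n_T = 3 − 2X.
K_p = p_A / (p_C p_B^2) with p_i = (n_i/n_T)·P.
At X = 0.659: the mole-fraction product g(X) = Π y_i^ν_i = 11.75. Since K_p = g(X)·P^{-2}, P = (g/K_p)^(1/2) = (11.75/0.000163)^(1/2) = 269 kPa.

P = 269 kPa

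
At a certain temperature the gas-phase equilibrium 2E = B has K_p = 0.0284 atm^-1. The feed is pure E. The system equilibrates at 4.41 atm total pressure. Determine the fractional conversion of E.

X = 0.184

Let X = conversion of E (basis 1 mol E); extent of reaction ξ = 0.5X.
At extent ξ: n_E = 1 − X; n_B = 0.5X.
Summing: n_T = 1 − 0.5X.
With p_i = (n_i/n_T)P, K_p = p_B / (p_E^2).
Substituting and setting equal to 0.0284 atm^-1 gives a polynomial in X; the root in (0,1) is X = 0.184.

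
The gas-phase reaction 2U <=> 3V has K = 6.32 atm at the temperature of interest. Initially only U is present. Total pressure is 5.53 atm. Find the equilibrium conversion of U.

X = 0.483

Take 1 mol U as basis and let X be its fractional conversion, so ξ = 0.5X.
Mole table: n_U = 1 − X; n_V = 1.5X.
Total moles n_T = 1 + 0.5X.
y_i = n_i/n_T, p_i = y_i·P. K = p_V^3 / (p_U^2).
Setting this equal to 6.32 atm and taking the physical root (0 < X < 1) gives X = 0.483.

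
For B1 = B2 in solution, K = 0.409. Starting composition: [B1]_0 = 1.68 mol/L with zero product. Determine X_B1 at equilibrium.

Let X = conversion of B1; extent ξ = 1.68·X mol/L.
Concentrations: [B1] = 1.68 − 1.68X; [B2] = 1.68X.
K = [B2] / ([B1]).
This equals 0.409 at X = 0.290 (the root in 0 < X < 1).

X = 0.290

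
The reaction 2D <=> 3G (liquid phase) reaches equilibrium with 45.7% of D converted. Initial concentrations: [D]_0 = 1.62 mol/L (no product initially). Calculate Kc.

Let X = conversion of D.
Concentrations: [D] = 1.62 − 1.62X; [G] = 2.43X.
At X = 0.457: [D] = 0.88, [G] = 1.11.
Kc = [G]^3 / ([D]^2) = 1.77 mol/L.

Kc = 1.77 mol/L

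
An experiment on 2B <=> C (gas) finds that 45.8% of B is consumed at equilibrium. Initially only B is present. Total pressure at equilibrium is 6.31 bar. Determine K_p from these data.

Basis: 1 mol B initially; let X = conversion of B. Extent ξ = 0.5X.
Moles: n_B = 1 − X; n_C = 0.5X.
Summing: n_T = 1 − 0.5X.
At X = 0.458: n_B = 0.542, n_C = 0.229, n_T = 0.771.
p_i = (n_i/n_T)·P. K_p = p_C / (p_B^2) = 0.0952 bar^-1.

K_p = 0.0952 bar^-1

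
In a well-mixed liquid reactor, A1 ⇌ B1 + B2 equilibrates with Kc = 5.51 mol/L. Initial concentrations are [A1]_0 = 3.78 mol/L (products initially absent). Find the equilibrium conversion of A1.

X = 0.681

Let X = conversion of A1; extent ξ = 3.78·X mol/L.
Concentrations: [A1] = 3.78 − 3.78X; [B1] = 3.78X; [B2] = 3.78X.
Kc = [B1] [B2] / ([A1]).
This equals 5.51 at X = 0.681 (the root in 0 < X < 1).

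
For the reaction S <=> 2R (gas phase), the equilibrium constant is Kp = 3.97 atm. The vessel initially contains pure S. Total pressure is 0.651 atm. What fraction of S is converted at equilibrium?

X = 0.777

Let X = conversion of S (basis 1 mol S); extent of reaction ξ = X.
At extent ξ: n_S = 1 − X; n_R = 2X.
Summing: n_T = 1 + X.
Mole fractions y_i = n_i/n_T; Kp = p_R^2 / (p_S) with p_i = y_i·P.
Substituting and setting equal to 3.97 atm gives a polynomial in X; the root in (0,1) is X = 0.777.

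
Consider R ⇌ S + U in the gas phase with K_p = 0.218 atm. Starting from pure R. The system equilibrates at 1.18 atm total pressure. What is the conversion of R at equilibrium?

X = 0.395

Let X = conversion of R (basis 1 mol R); extent of reaction ξ = X.
Moles: n_R = 1 − X; n_S = X; n_U = X.
Total moles n_T = 1 + X.
y_i = n_i/n_T, p_i = y_i·P. K_p = p_S p_U / (p_R).
Substituting and setting equal to 0.218 atm gives a polynomial in X; the root in (0,1) is X = 0.395.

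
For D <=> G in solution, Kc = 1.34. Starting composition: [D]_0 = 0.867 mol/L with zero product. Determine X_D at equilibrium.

Let X = conversion of D; extent ξ = 0.867·X mol/L.
Concentrations: [D] = 0.867 − 0.867X; [G] = 0.867X.
Kc = [G] / ([D]).
This equals 1.34 at X = 0.573 (the root in 0 < X < 1).

X = 0.573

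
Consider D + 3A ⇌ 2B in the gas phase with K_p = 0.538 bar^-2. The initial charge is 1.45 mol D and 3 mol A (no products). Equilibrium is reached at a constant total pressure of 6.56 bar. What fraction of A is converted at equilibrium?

Basis: 3 mol A initially; let X = conversion of A. Extent ξ = X.
Species balance: n_D = 1.45 − X; n_A = 3 − 3X; n_B = 2X.
n_T = Σnᵢ = 4.45 − 2X.
Mole fractions y_i = n_i/n_T; K_p = p_B^2 / (p_D p_A^3) with p_i = y_i·P.
This yields a degree-4 equation in X; solving on (0,1), X = 0.671.

X = 0.671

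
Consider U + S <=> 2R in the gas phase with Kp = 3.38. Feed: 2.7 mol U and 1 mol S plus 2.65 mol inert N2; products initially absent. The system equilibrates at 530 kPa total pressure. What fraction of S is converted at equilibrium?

X = 0.705

Let X = conversion of S (basis 1 mol S); extent of reaction ξ = X.
At extent ξ: n_U = 2.7 − X; n_S = 1 − X; n_R = 2X; n_I = 2.65 (inert).
n_T stays at 6.35 (no change in mole number).
y_i = n_i/n_T, p_i = y_i·P. Kp = p_R^2 / (p_U p_S).
This yields a degree-2 equation in X; solving on (0,1), X = 0.705.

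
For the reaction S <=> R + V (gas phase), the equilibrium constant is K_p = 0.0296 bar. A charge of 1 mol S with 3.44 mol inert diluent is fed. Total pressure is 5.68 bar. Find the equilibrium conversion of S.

Basis: 1 mol S initially; let X = conversion of S. Extent ξ = X.
At extent ξ: n_S = 1 − X; n_R = X; n_V = X; n_I = 3.44 (inert).
n_T = Σnᵢ = 4.44 + X.
y_i = n_i/n_T, p_i = y_i·P. K_p = p_R p_V / (p_S).
Equating to 0.0296 bar and solving on 0 < X < 1: X = 0.143.

X = 0.143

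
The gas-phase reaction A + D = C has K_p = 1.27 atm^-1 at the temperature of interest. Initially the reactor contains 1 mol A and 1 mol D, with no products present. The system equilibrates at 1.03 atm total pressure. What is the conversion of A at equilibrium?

X = 0.342

Take 1 mol A as basis and let X be its fractional conversion, so ξ = X.
Moles: n_A = 1 − X; n_D = 1 − X; n_C = X.
Summing: n_T = 2 − X.
y_i = n_i/n_T, p_i = y_i·P. K_p = p_C / (p_A p_D).
Equating to 1.27 atm^-1 and solving on 0 < X < 1: X = 0.342.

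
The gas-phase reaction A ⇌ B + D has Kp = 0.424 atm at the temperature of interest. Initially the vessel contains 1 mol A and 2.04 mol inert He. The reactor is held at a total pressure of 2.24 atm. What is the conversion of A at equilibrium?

Take 1 mol A as basis and let X be its fractional conversion, so ξ = X.
Mole table: n_A = 1 − X; n_B = X; n_D = X; n_I = 2.04 (inert).
Summing: n_T = 3.04 + X.
y_i = n_i/n_T, p_i = y_i·P. Kp = p_B p_D / (p_A).
Substituting and setting equal to 0.424 atm gives a polynomial in X; the root in (0,1) is X = 0.552.

X = 0.552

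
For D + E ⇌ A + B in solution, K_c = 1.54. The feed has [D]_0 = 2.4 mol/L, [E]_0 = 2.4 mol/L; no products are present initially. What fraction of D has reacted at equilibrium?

Let X = conversion of D; extent ξ = 2.4·X mol/L.
Concentrations: [D] = 2.4 − 2.4X; [E] = 2.4 − 2.4X; [A] = 2.4X; [B] = 2.4X.
K_c = [A] [B] / ([D] [E]).
Setting equal to 1.54 and solving for X on (0,1) gives X = 0.554.

X = 0.554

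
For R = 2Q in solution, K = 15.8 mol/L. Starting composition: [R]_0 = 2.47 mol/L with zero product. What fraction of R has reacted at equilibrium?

Let X = conversion of R; extent ξ = 2.47·X mol/L.
Concentrations: [R] = 2.47 − 2.47X; [Q] = 4.94X.
K = [Q]^2 / ([R]).
This equals 15.8 at X = 0.697 (the root in 0 < X < 1).

X = 0.697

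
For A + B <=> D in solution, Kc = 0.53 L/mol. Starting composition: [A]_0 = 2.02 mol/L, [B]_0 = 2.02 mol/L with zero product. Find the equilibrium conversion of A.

Let X = conversion of A; extent ξ = 2.02·X mol/L.
Concentrations: [A] = 2.02 − 2.02X; [B] = 2.02 − 2.02X; [D] = 2.02X.
Kc = [D] / ([A] [B]).
This equals 0.53 at X = 0.394 (the root in 0 < X < 1).

X = 0.394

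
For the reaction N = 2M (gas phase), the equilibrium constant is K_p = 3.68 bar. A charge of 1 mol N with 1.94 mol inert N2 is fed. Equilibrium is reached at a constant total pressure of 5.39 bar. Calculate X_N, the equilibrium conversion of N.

X = 0.528

Let X = conversion of N (basis 1 mol N); extent of reaction ξ = X.
Mole table: n_N = 1 − X; n_M = 2X; n_I = 1.94 (inert).
Summing: n_T = 2.94 + X.
y_i = n_i/n_T, p_i = y_i·P. K_p = p_M^2 / (p_N).
This yields a degree-2 equation in X; solving on (0,1), X = 0.528.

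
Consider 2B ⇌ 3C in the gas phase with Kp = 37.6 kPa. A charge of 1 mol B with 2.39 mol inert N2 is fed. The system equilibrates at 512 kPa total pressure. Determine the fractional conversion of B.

Basis: 1 mol B initially; let X = conversion of B. Extent ξ = 0.5X.
Moles: n_B = 1 − X; n_C = 1.5X; n_I = 2.39 (inert).
n_T = Σnᵢ = 3.39 + 0.5X.
With p_i = (n_i/n_T)P, Kp = p_C^3 / (p_B^2).
Setting this equal to 37.6 kPa and taking the physical root (0 < X < 1) gives X = 0.327.

X = 0.327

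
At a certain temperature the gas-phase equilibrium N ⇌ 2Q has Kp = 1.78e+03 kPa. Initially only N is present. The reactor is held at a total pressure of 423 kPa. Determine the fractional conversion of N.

Take 1 mol N as basis and let X be its fractional conversion, so ξ = X.
Moles: n_N = 1 − X; n_Q = 2X.
n_T = Σnᵢ = 1 + X.
With p_i = (n_i/n_T)P, Kp = p_Q^2 / (p_N).
Setting this equal to 1.78e+03 kPa and taking the physical root (0 < X < 1) gives X = 0.716.

X = 0.716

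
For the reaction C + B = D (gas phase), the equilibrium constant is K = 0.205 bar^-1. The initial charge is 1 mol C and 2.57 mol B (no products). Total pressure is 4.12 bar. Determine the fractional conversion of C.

X = 0.367

Take 1 mol C as basis and let X be its fractional conversion, so ξ = X.
Species balance: n_C = 1 − X; n_B = 2.57 − X; n_D = X.
Summing: n_T = 3.57 − X.
y_i = n_i/n_T, p_i = y_i·P. K = p_D / (p_C p_B).
Setting this equal to 0.205 bar^-1 and taking the physical root (0 < X < 1) gives X = 0.367.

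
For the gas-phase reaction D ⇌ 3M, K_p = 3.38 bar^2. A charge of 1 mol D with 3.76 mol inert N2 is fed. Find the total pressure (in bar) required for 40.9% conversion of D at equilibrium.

P = 5.8 bar

Take 1 mol D as basis and let X be its fractional conversion, so ξ = X.
Species balance: n_D = 1 − X; n_M = 3X; n_I = 3.76 (inert).
n_T = Σnᵢ = 4.76 + 2X.
K_p = p_M^3 / (p_D) with p_i = (n_i/n_T)·P.
At X = 0.409: the mole-fraction product g(X) = Π y_i^ν_i = 0.1005. Since K_p = g(X)·P^{2}, P = (K_p/g)^(1/2) = (3.38/0.1005)^(1/2) = 5.8 bar.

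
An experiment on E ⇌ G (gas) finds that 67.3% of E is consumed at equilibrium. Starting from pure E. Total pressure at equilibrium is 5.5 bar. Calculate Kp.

Kp = 2.06

Basis: 1 mol E initially; let X = conversion of E. Extent ξ = X.
Mole table: n_E = 1 − X; n_G = X.
Total moles n_T = 1 (Δν = 0, constant).
At X = 0.673: n_E = 0.327, n_G = 0.673, n_T = 1.
p_i = (n_i/n_T)·P. Kp = p_G / (p_E) = 2.06.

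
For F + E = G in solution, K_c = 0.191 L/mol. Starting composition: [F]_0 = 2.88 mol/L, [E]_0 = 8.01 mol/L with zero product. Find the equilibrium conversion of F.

X = 0.551

Let X = conversion of F; extent ξ = 2.88·X mol/L.
Concentrations: [F] = 2.88 − 2.88X; [E] = 8.01 − 2.88X; [G] = 2.88X.
K_c = [G] / ([F] [E]).
This equals 0.191 at X = 0.551 (the root in 0 < X < 1).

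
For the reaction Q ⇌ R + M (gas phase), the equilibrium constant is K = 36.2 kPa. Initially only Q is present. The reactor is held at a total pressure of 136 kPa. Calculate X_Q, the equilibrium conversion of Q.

X = 0.458

Basis: 1 mol Q initially; let X = conversion of Q. Extent ξ = X.
Mole table: n_Q = 1 − X; n_R = X; n_M = X.
Total moles n_T = 1 + X.
Mole fractions y_i = n_i/n_T; K = p_R p_M / (p_Q) with p_i = y_i·P.
Equating to 36.2 kPa and solving on 0 < X < 1: X = 0.458.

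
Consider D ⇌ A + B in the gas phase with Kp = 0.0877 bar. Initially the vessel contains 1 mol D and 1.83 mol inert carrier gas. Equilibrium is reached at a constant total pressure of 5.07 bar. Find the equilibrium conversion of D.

Basis: 1 mol D initially; let X = conversion of D. Extent ξ = X.
Species balance: n_D = 1 − X; n_A = X; n_B = X; n_I = 1.83 (inert).
Total moles n_T = 2.83 + X.
With p_i = (n_i/n_T)P, Kp = p_A p_B / (p_D).
This yields a degree-2 equation in X; solving on (0,1), X = 0.204.

X = 0.204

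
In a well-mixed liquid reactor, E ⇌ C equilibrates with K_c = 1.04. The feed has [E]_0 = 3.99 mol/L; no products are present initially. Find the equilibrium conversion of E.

Let X = conversion of E; extent ξ = 3.99·X mol/L.
Concentrations: [E] = 3.99 − 3.99X; [C] = 3.99X.
K_c = [C] / ([E]).
This equals 1.04 at X = 0.510 (the root in 0 < X < 1).

X = 0.510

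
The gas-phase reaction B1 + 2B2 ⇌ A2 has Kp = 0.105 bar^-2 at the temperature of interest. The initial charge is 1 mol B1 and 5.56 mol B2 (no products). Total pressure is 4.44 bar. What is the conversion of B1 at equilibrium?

X = 0.579

Basis: 1 mol B1 initially; let X = conversion of B1. Extent ξ = X.
Moles: n_B1 = 1 − X; n_B2 = 5.56 − 2X; n_A2 = X.
Total moles n_T = 6.56 − 2X.
With p_i = (n_i/n_T)P, Kp = p_A2 / (p_B1 p_B2^2).
Equating to 0.105 bar^-2 and solving on 0 < X < 1: X = 0.579.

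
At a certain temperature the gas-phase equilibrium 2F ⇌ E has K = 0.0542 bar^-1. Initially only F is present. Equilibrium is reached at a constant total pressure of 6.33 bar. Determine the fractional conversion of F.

X = 0.351

Take 1 mol F as basis and let X be its fractional conversion, so ξ = 0.5X.
Species balance: n_F = 1 − X; n_E = 0.5X.
Total moles n_T = 1 − 0.5X.
y_i = n_i/n_T, p_i = y_i·P. K = p_E / (p_F^2).
This yields a degree-2 equation in X; solving on (0,1), X = 0.351.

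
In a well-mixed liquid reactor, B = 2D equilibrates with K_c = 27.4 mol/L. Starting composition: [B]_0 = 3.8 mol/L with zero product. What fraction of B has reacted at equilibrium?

X = 0.716

Let X = conversion of B; extent ξ = 3.8·X mol/L.
Concentrations: [B] = 3.8 − 3.8X; [D] = 7.6X.
K_c = [D]^2 / ([B]).
This equals 27.4 at X = 0.716 (the root in 0 < X < 1).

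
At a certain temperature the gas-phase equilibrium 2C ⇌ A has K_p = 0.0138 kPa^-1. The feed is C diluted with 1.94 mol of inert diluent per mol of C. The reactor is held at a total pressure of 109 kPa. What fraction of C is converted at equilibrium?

Basis: 1 mol C initially; let X = conversion of C. Extent ξ = 0.5X.
Species balance: n_C = 1 − X; n_A = 0.5X; n_I = 1.94 (inert).
n_T = Σnᵢ = 2.94 − 0.5X.
Mole fractions y_i = n_i/n_T; K_p = p_A / (p_C^2) with p_i = y_i·P.
Substituting and setting equal to 0.0138 kPa^-1 gives a polynomial in X; the root in (0,1) is X = 0.398.

X = 0.398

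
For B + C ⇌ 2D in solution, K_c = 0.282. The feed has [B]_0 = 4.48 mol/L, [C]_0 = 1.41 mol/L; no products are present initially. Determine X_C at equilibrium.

X = 0.357

Let X = conversion of C; extent ξ = 1.41·X mol/L.
Concentrations: [B] = 4.48 − 1.41X; [C] = 1.41 − 1.41X; [D] = 2.82X.
K_c = [D]^2 / ([B] [C]).
Equating to 0.282: the physical root is X = 0.357.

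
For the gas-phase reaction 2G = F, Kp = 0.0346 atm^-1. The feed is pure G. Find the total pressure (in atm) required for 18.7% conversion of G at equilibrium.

P = 3.71 atm

Take 1 mol G as basis and let X be its fractional conversion, so ξ = 0.5X.
Species balance: n_G = 1 − X; n_F = 0.5X.
Summing: n_T = 1 − 0.5X.
Kp = p_F / (p_G^2) with p_i = (n_i/n_T)·P.
At X = 0.187: the mole-fraction product g(X) = Π y_i^ν_i = 0.1282. Since Kp = g(X)·P^{-1}, P = (g/Kp)^(1/1) = (0.1282/0.0346)^(1/1) = 3.71 atm.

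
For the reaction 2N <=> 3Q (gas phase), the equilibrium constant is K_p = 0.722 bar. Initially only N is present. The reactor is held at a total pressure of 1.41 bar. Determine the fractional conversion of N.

X = 0.402

Basis: 1 mol N initially; let X = conversion of N. Extent ξ = 0.5X.
Mole table: n_N = 1 − X; n_Q = 1.5X.
Total moles n_T = 1 + 0.5X.
Mole fractions y_i = n_i/n_T; K_p = p_Q^3 / (p_N^2) with p_i = y_i·P.
Substituting and setting equal to 0.722 bar gives a polynomial in X; the root in (0,1) is X = 0.402.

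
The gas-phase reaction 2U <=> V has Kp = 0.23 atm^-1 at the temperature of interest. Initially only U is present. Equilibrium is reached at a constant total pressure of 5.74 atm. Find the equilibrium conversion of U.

Basis: 1 mol U initially; let X = conversion of U. Extent ξ = 0.5X.
Mole table: n_U = 1 − X; n_V = 0.5X.
Summing: n_T = 1 − 0.5X.
y_i = n_i/n_T, p_i = y_i·P. Kp = p_V / (p_U^2).
Setting this equal to 0.23 atm^-1 and taking the physical root (0 < X < 1) gives X = 0.601.

X = 0.601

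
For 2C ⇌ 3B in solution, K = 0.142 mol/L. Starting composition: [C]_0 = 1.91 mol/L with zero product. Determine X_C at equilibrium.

X = 0.235

Let X = conversion of C; extent ξ = 1.91X/2 mol/L.
Concentrations: [C] = 1.91 − 1.91X; [B] = 2.86X.
K = [B]^3 / ([C]^2).
Solving K = 0.142 for X ∈ (0,1): X = 0.235.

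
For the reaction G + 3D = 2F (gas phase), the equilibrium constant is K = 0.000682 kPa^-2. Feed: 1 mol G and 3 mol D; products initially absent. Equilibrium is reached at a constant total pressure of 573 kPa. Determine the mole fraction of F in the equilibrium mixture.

y_F = 0.638

Let X = conversion of G (basis 1 mol G); extent of reaction ξ = X.
Moles: n_G = 1 − X; n_D = 3 − 3X; n_F = 2X.
Summing: n_T = 4 − 2X.
y_i = n_i/n_T, p_i = y_i·P. K = p_F^2 / (p_G p_D^3).
Equating to 0.000682 kPa^-2 and solving on 0 < X < 1: X = 0.779.
Then n_F = 1.56, n_T = 2.44, so y_F = 0.638.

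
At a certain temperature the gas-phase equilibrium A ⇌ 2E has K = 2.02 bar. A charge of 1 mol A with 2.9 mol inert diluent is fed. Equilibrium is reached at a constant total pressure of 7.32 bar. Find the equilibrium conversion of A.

Basis: 1 mol A initially; let X = conversion of A. Extent ξ = X.
Moles: n_A = 1 − X; n_E = 2X; n_I = 2.9 (inert).
n_T = Σnᵢ = 3.9 + X.
y_i = n_i/n_T, p_i = y_i·P. K = p_E^2 / (p_A).
This yields a degree-2 equation in X; solving on (0,1), X = 0.417.

X = 0.417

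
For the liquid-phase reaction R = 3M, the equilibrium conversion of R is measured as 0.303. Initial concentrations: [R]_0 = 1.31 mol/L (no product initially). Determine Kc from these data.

Let X = conversion of R.
Concentrations: [R] = 1.31 − 1.31X; [M] = 3.93X.
At X = 0.303: [R] = 0.913, [M] = 1.19.
Kc = [M]^3 / ([R]) = 1.85 (mol/L)^2.

Kc = 1.85 (mol/L)^2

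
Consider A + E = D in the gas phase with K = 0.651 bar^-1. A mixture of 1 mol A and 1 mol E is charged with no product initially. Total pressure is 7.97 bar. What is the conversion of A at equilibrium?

Take 1 mol A as basis and let X be its fractional conversion, so ξ = X.
Moles: n_A = 1 − X; n_E = 1 − X; n_D = X.
Total moles n_T = 2 − X.
y_i = n_i/n_T, p_i = y_i·P. K = p_D / (p_A p_E).
Substituting and setting equal to 0.651 bar^-1 gives a polynomial in X; the root in (0,1) is X = 0.598.

X = 0.598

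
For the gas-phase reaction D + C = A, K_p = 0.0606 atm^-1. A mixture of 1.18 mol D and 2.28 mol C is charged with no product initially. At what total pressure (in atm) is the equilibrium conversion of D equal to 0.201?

P = 6.55 atm

Let X = conversion of D (basis 1.18 mol D); extent of reaction ξ = 1.18X.
Species balance: n_D = 1.18 − 1.18X; n_C = 2.28 − 1.18X; n_A = 1.18X.
n_T = Σnᵢ = 3.46 − 1.18X.
K_p = p_A / (p_D p_C) with p_i = (n_i/n_T)·P.
At X = 0.201: the mole-fraction product g(X) = Π y_i^ν_i = 0.3969. Since K_p = g(X)·P^{-1}, P = (g/K_p)^(1/1) = (0.3969/0.0606)^(1/1) = 6.55 atm.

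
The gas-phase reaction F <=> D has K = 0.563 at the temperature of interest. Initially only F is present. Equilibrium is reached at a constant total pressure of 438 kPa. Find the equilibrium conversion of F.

X = 0.360

Basis: 1 mol F initially; let X = conversion of F. Extent ξ = X.
At extent ξ: n_F = 1 − X; n_D = X.
Since Δν = 0, n_T = 1 throughout.
With p_i = (n_i/n_T)P, K = p_D / (p_F).
This yields a degree-1 equation in X; solving on (0,1), X = 0.360.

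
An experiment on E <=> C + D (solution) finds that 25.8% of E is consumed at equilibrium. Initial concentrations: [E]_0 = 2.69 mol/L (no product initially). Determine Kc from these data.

Kc = 0.241 mol/L

Let X = conversion of E.
Concentrations: [E] = 2.69 − 2.69X; [C] = 2.69X; [D] = 2.69X.
At X = 0.258: [E] = 2, [C] = 0.694, [D] = 0.694.
Kc = [C] [D] / ([E]) = 0.241 mol/L.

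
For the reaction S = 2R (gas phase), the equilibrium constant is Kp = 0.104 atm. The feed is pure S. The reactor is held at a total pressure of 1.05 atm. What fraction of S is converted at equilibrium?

X = 0.155

Basis: 1 mol S initially; let X = conversion of S. Extent ξ = X.
Mole table: n_S = 1 − X; n_R = 2X.
Total moles n_T = 1 + X.
Mole fractions y_i = n_i/n_T; Kp = p_R^2 / (p_S) with p_i = y_i·P.
Substituting and setting equal to 0.104 atm gives a polynomial in X; the root in (0,1) is X = 0.155.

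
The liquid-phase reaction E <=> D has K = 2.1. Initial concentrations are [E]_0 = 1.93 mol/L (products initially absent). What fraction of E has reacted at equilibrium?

X = 0.677

Let X = conversion of E; extent ξ = 1.93·X mol/L.
Concentrations: [E] = 1.93 − 1.93X; [D] = 1.93X.
K = [D] / ([E]).
Solving K = 2.1 for X ∈ (0,1): X = 0.677.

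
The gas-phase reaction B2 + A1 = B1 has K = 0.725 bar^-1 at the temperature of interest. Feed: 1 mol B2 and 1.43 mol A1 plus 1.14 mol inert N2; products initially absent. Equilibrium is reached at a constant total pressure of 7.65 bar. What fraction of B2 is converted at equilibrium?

X = 0.606

Basis: 1 mol B2 initially; let X = conversion of B2. Extent ξ = X.
Moles: n_B2 = 1 − X; n_A1 = 1.43 − X; n_B1 = X; n_I = 1.14 (inert).
Total moles n_T = 3.57 − X.
Mole fractions y_i = n_i/n_T; K = p_B1 / (p_B2 p_A1) with p_i = y_i·P.
Equating to 0.725 bar^-1 and solving on 0 < X < 1: X = 0.606.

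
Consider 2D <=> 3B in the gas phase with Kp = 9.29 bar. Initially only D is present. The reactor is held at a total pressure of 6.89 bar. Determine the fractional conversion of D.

Basis: 1 mol D initially; let X = conversion of D. Extent ξ = 0.5X.
Mole table: n_D = 1 − X; n_B = 1.5X.
Summing: n_T = 1 + 0.5X.
y_i = n_i/n_T, p_i = y_i·P. Kp = p_B^3 / (p_D^2).
Setting this equal to 9.29 bar and taking the physical root (0 < X < 1) gives X = 0.500.

X = 0.500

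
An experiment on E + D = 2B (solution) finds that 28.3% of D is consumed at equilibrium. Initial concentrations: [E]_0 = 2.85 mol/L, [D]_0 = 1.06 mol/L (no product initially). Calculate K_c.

K_c = 0.186

Let X = conversion of D.
Concentrations: [E] = 2.85 − 1.06X; [D] = 1.06 − 1.06X; [B] = 2.12X.
At X = 0.283: [E] = 2.55, [D] = 0.76, [B] = 0.6.
K_c = [B]^2 / ([E] [D]) = 0.186.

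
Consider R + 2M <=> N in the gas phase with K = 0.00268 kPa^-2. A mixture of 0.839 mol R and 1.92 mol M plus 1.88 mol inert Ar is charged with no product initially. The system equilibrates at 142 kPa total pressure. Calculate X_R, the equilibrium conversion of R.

Take 0.839 mol R as basis and let X be its fractional conversion, so ξ = 0.839X.
Mole table: n_R = 0.839 − 0.839X; n_M = 1.92 − 1.68X; n_N = 0.839X; n_I = 1.88 (inert).
Summing: n_T = 4.64 − 1.68X.
y_i = n_i/n_T, p_i = y_i·P. K = p_N / (p_R p_M^2).
This yields a degree-3 equation in X; solving on (0,1), X = 0.708.

X = 0.708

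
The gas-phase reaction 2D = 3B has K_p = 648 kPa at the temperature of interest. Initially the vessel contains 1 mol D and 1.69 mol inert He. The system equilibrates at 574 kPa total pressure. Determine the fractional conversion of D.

Take 1 mol D as basis and let X be its fractional conversion, so ξ = 0.5X.
At extent ξ: n_D = 1 − X; n_B = 1.5X; n_I = 1.69 (inert).
n_T = Σnᵢ = 2.69 + 0.5X.
y_i = n_i/n_T, p_i = y_i·P. K_p = p_B^3 / (p_D^2).
Equating to 648 kPa and solving on 0 < X < 1: X = 0.569.

X = 0.569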